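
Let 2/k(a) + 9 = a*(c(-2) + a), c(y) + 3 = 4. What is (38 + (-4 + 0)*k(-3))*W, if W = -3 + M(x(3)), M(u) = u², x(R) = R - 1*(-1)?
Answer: 1586/3 ≈ 528.67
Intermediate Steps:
x(R) = 1 + R (x(R) = R + 1 = 1 + R)
c(y) = 1 (c(y) = -3 + 4 = 1)
k(a) = 2/(-9 + a*(1 + a))
W = 13 (W = -3 + (1 + 3)² = -3 + 4² = -3 + 16 = 13)
(38 + (-4 + 0)*k(-3))*W = (38 + (-4 + 0)*(2/(-9 - 3 + (-3)²)))*13 = (38 - 8/(-9 - 3 + 9))*13 = (38 - 8/(-3))*13 = (38 - 8*(-1)/3)*13 = (38 - 4*(-⅔))*13 = (38 + 8/3)*13 = (122/3)*13 = 1586/3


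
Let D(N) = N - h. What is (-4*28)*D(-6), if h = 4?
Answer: 1120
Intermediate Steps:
D(N) = -4 + N (D(N) = N - 1*4 = N - 4 = -4 + N)
(-4*28)*D(-6) = (-4*28)*(-4 - 6) = -112*(-10) = 1120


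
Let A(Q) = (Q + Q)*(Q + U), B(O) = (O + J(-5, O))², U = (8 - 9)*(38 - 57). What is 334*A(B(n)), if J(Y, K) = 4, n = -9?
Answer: 734800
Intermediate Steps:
U = 19 (U = -1*(-19) = 19)
B(O) = (4 + O)² (B(O) = (O + 4)² = (4 + O)²)
A(Q) = 2*Q*(19 + Q) (A(Q) = (Q + Q)*(Q + 19) = (2*Q)*(19 + Q) = 2*Q*(19 + Q))
334*A(B(n)) = 334*(2*(4 - 9)²*(19 + (4 - 9)²)) = 334*(2*(-5)²*(19 + (-5)²)) = 334*(2*25*(19 + 25)) = 334*(2*25*44) = 334*2200 = 734800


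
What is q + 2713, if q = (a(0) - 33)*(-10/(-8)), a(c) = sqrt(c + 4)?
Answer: 10697/4 ≈ 2674.3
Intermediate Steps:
a(c) = sqrt(4 + c)
q = -155/4 (q = (sqrt(4 + 0) - 33)*(-10/(-8)) = (sqrt(4) - 33)*(-10*(-1/8)) = (2 - 33)*(5/4) = -31*5/4 = -155/4 ≈ -38.750)
q + 2713 = -155/4 + 2713 = 10697/4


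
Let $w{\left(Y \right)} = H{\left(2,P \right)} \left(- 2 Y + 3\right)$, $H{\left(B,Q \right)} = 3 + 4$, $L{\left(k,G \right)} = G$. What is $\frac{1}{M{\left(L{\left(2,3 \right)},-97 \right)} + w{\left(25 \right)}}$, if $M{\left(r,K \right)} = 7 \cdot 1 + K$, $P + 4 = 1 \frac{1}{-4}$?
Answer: $- \frac{1}{419} \approx -0.0023866$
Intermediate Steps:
$P = - \frac{17}{4}$ ($P = -4 + 1 \frac{1}{-4} = -4 + 1 \left(- \frac{1}{4}\right) = -4 - \frac{1}{4} = - \frac{17}{4} \approx -4.25$)
$H{\left(B,Q \right)} = 7$
$M{\left(r,K \right)} = 7 + K$
$w{\left(Y \right)} = 21 - 14 Y$ ($w{\left(Y \right)} = 7 \left(- 2 Y + 3\right) = 7 \left(3 - 2 Y\right) = 21 - 14 Y$)
$\frac{1}{M{\left(L{\left(2,3 \right)},-97 \right)} + w{\left(25 \right)}} = \frac{1}{\left(7 - 97\right) + \left(21 - 350\right)} = \frac{1}{-90 + \left(21 - 350\right)} = \frac{1}{-90 - 329} = \frac{1}{-419} = - \frac{1}{419}$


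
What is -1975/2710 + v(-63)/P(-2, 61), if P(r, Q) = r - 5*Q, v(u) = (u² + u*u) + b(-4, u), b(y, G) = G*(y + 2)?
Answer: -4491953/166394 ≈ -26.996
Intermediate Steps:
b(y, G) = G*(2 + y)
v(u) = -2*u + 2*u² (v(u) = (u² + u*u) + u*(2 - 4) = (u² + u²) + u*(-2) = 2*u² - 2*u = -2*u + 2*u²)
-1975/2710 + v(-63)/P(-2, 61) = -1975/2710 + (2*(-63)*(-1 - 63))/(-2 - 5*61) = -1975*1/2710 + (2*(-63)*(-64))/(-2 - 305) = -395/542 + 8064/(-307) = -395/542 + 8064*(-1/307) = -395/542 - 8064/307 = -4491953/166394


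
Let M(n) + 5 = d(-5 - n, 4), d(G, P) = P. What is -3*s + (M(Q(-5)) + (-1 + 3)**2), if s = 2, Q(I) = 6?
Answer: -3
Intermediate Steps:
M(n) = -1 (M(n) = -5 + 4 = -1)
-3*s + (M(Q(-5)) + (-1 + 3)**2) = -3*2 + (-1 + (-1 + 3)**2) = -6 + (-1 + 2**2) = -6 + (-1 + 4) = -6 + 3 = -3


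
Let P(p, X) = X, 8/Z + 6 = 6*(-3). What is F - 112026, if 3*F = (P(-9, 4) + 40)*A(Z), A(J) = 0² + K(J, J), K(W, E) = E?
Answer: -1008278/9 ≈ -1.1203e+5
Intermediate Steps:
Z = -⅓ (Z = 8/(-6 + 6*(-3)) = 8/(-6 - 18) = 8/(-24) = 8*(-1/24) = -⅓ ≈ -0.33333)
A(J) = J (A(J) = 0² + J = 0 + J = J)
F = -44/9 (F = ((4 + 40)*(-⅓))/3 = (44*(-⅓))/3 = (⅓)*(-44/3) = -44/9 ≈ -4.8889)
F - 112026 = -44/9 - 112026 = -1008278/9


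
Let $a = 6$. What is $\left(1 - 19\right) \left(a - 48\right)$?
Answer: $756$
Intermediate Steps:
$\left(1 - 19\right) \left(a - 48\right) = \left(1 - 19\right) \left(6 - 48\right) = \left(1 - 19\right) \left(-42\right) = \left(-18\right) \left(-42\right) = 756$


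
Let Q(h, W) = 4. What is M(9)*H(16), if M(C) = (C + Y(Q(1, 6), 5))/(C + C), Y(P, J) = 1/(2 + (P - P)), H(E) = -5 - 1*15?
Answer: -95/9 ≈ -10.556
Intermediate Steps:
H(E) = -20 (H(E) = -5 - 15 = -20)
Y(P, J) = 1/2 (Y(P, J) = 1/(2 + 0) = 1/2)
M(C) = (1/2 + C)/(2*C) (M(C) = (C + 1/2)/(C + C) = (1/2 + C)/((2*C)) = (1/2 + C)*(1/(2*C)) = (1/2 + C)/(2*C))
M(9)*H(16) = ((1/4)*(1 + 2*9)/9)*(-20) = ((1/4)*(1/9)*(1 + 18))*(-20) = ((1/4)*(1/9)*19)*(-20) = (19/36)*(-20) = -95/9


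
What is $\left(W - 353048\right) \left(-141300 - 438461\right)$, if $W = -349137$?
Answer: $407099477785$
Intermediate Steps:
$\left(W - 353048\right) \left(-141300 - 438461\right) = \left(-349137 - 353048\right) \left(-141300 - 438461\right) = \left(-702185\right) \left(-579761\right) = 407099477785$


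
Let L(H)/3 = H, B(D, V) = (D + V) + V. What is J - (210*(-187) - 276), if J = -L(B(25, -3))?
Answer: 39489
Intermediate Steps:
B(D, V) = D + 2*V
L(H) = 3*H
J = -57 (J = -3*(25 + 2*(-3)) = -3*(25 - 6) = -3*19 = -1*57 = -57)
J - (210*(-187) - 276) = -57 - (210*(-187) - 276) = -57 - (-39270 - 276) = -57 - 1*(-39546) = -57 + 39546 = 39489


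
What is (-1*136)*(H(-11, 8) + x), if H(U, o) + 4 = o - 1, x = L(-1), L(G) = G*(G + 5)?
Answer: 136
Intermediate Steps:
L(G) = G*(5 + G)
x = -4 (x = -(5 - 1) = -1*4 = -4)
H(U, o) = -5 + o (H(U, o) = -4 + (o - 1) = -4 + (-1 + o) = -5 + o)
(-1*136)*(H(-11, 8) + x) = (-1*136)*((-5 + 8) - 4) = -136*(3 - 4) = -136*(-1) = 136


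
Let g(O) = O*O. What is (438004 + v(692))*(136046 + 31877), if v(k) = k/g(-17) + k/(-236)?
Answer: 1254115635308305/17051 ≈ 7.3551e+10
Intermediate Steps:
g(O) = O²
v(k) = -53*k/68204 (v(k) = k/((-17)²) + k/(-236) = k/289 + k*(-1/236) = k*(1/289) - k/236 = k/289 - k/236 = -53*k/68204)
(438004 + v(692))*(136046 + 31877) = (438004 - 53/68204*692)*(136046 + 31877) = (438004 - 9169/17051)*167923 = (7468397035/17051)*167923 = 1254115635308305/17051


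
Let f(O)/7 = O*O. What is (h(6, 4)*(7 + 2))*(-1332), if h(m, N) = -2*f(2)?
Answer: 671328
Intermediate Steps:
f(O) = 7*O² (f(O) = 7*(O*O) = 7*O²)
h(m, N) = -56 (h(m, N) = -14*2² = -14*4 = -2*28 = -56)
(h(6, 4)*(7 + 2))*(-1332) = -56*(7 + 2)*(-1332) = -56*9*(-1332) = -504*(-1332) = 671328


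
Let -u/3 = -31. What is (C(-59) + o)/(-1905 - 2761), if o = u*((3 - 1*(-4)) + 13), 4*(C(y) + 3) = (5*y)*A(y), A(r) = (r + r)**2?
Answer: 512519/2333 ≈ 219.68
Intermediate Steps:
A(r) = 4*r**2 (A(r) = (2*r)**2 = 4*r**2)
u = 93 (u = -3*(-31) = 93)
C(y) = -3 + 5*y**3 (C(y) = -3 + ((5*y)*(4*y**2))/4 = -3 + (20*y**3)/4 = -3 + 5*y**3)
o = 1860 (o = 93*((3 - 1*(-4)) + 13) = 93*((3 + 4) + 13) = 93*(7 + 13) = 93*20 = 1860)
(C(-59) + o)/(-1905 - 2761) = ((-3 + 5*(-59)**3) + 1860)/(-1905 - 2761) = ((-3 + 5*(-205379)) + 1860)/(-4666) = ((-3 - 1026895) + 1860)*(-1/4666) = (-1026898 + 1860)*(-1/4666) = -1025038*(-1/4666) = 512519/2333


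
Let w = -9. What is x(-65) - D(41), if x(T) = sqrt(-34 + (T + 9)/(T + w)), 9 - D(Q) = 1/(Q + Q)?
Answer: -737/82 + I*sqrt(45510)/37 ≈ -8.9878 + 5.7657*I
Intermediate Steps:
D(Q) = 9 - 1/(2*Q) (D(Q) = 9 - 1/(Q + Q) = 9 - 1/(2*Q))
x(T) = sqrt(-34 + (9 + T)/(-9 + T)) (x(T) = sqrt(-34 + (T + 9)/(T - 9)) = sqrt(-34 + (9 + T)/(-9 + T)))
x(-65) - D(41) = sqrt(3)*sqrt((105 - 11*(-65))/(-9 - 65)) - (9 - 1/2/41) = sqrt(3)*sqrt((105 + 715)/(-74)) - (9 - 1/2*1/41) = sqrt(3)*sqrt(-1/74*820) - (9 - 1/82) = sqrt(3)*sqrt(-410/37) - 1*737/82 = sqrt(3)*(I*sqrt(15170)/37) - 737/82 = I*sqrt(45510)/37 - 737/82 = -737/82 + I*sqrt(45510)/37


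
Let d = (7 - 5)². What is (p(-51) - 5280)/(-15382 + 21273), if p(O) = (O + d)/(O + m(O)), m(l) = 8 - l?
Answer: -42287/47128 ≈ -0.89728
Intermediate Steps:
d = 4 (d = 2² = 4)
p(O) = ½ + O/8 (p(O) = (O + 4)/(O + (8 - O)) = (4 + O)/8 = (4 + O)*(⅛) = ½ + O/8)
(p(-51) - 5280)/(-15382 + 21273) = ((½ + (⅛)*(-51)) - 5280)/(-15382 + 21273) = ((½ - 51/8) - 5280)/5891 = (-47/8 - 5280)*(1/5891) = -42287/8*1/5891 = -42287/47128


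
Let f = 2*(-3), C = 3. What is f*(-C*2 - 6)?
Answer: 72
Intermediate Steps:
f = -6
f*(-C*2 - 6) = -6*(-1*3*2 - 6) = -6*(-3*2 - 6) = -6*(-6 - 6) = -6*(-12) = 72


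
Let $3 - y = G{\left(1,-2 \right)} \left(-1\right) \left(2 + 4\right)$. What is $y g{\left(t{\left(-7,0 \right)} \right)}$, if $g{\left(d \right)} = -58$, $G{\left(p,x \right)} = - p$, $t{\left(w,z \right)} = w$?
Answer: $174$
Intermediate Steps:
$y = -3$ ($y = 3 - \left(-1\right) 1 \left(-1\right) \left(2 + 4\right) = 3 - \left(-1\right) \left(-1\right) 6 = 3 - 1 \cdot 6 = 3 - 6 = -3$)
$y g{\left(t{\left(-7,0 \right)} \right)} = \left(-3\right) \left(-58\right) = 174$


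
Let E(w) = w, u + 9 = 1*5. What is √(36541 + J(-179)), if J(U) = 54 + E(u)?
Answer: √36591 ≈ 191.29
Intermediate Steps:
u = -4 (u = -9 + 1*5 = -9 + 5 = -4)
J(U) = 50 (J(U) = 54 - 4 = 50)
√(36541 + J(-179)) = √(36541 + 50) = √36591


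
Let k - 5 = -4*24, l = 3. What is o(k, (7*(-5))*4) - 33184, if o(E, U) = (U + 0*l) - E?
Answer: -33233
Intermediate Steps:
k = -91 (k = 5 - 4*24 = 5 - 96 = -91)
o(E, U) = U - E (o(E, U) = (U + 0*3) - E = (U + 0) - E = U - E)
o(k, (7*(-5))*4) - 33184 = ((7*(-5))*4 - 1*(-91)) - 33184 = (-35*4 + 91) - 33184 = (-140 + 91) - 33184 = -49 - 33184 = -33233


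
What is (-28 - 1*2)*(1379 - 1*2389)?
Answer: 30300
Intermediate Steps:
(-28 - 1*2)*(1379 - 1*2389) = (-28 - 2)*(1379 - 2389) = -30*(-1010) = 30300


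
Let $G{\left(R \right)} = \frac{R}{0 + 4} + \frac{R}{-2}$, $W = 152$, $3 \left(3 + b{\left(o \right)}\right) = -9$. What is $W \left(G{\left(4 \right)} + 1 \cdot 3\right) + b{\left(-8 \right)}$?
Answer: $298$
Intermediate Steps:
$b{\left(o \right)} = -6$ ($b{\left(o \right)} = -3 + \frac{1}{3} \left(-9\right) = -3 - 3 = -6$)
$G{\left(R \right)} = - \frac{R}{4}$ ($G{\left(R \right)} = \frac{R}{4} + R \left(- \frac{1}{2}\right) = R \frac{1}{4} - \frac{R}{2} = \frac{R}{4} - \frac{R}{2} = - \frac{R}{4}$)
$W \left(G{\left(4 \right)} + 1 \cdot 3\right) + b{\left(-8 \right)} = 152 \left(\left(- \frac{1}{4}\right) 4 + 1 \cdot 3\right) - 6 = 152 \left(-1 + 3\right) - 6 = 152 \cdot 2 - 6 = 304 - 6 = 298$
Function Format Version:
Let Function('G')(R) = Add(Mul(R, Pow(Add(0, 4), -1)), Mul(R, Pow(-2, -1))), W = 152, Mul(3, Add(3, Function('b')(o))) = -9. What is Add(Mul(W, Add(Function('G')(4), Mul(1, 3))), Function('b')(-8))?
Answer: 298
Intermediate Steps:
Function('b')(o) = -6 (Function('b')(o) = Add(-3, Mul(Rational(1, 3), -9)) = Add(-3, -3) = -6)
Function('G')(R) = Mul(Rational(-1, 4), R) (Function('G')(R) = Add(Mul(R, Pow(4, -1)), Mul(R, Rational(-1, 2))) = Add(Mul(R, Rational(1, 4)), Mul(Rational(-1, 2), R)) = Add(Mul(Rational(1, 4), R), Mul(Rational(-1, 2), R)) = Mul(Rational(-1, 4), R))
Add(Mul(W, Add(Function('G')(4), Mul(1, 3))), Function('b')(-8)) = Add(Mul(152, Add(Mul(Rational(-1, 4), 4), Mul(1, 3))), -6) = Add(Mul(152, Add(-1, 3)), -6) = Add(Mul(152, 2), -6) = Add(304, -6) = 298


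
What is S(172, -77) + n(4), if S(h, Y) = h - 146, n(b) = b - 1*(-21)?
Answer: 51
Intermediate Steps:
n(b) = 21 + b (n(b) = b + 21 = 21 + b)
S(h, Y) = -146 + h
S(172, -77) + n(4) = (-146 + 172) + (21 + 4) = 26 + 25 = 51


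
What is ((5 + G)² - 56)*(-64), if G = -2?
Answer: 3008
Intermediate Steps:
((5 + G)² - 56)*(-64) = ((5 - 2)² - 56)*(-64) = (3² - 56)*(-64) = (9 - 56)*(-64) = -47*(-64) = 3008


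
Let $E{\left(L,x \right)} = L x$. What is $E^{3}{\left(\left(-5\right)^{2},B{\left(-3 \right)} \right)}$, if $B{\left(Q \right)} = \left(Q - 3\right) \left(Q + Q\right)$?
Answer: $729000000$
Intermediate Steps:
$B{\left(Q \right)} = 2 Q \left(-3 + Q\right)$ ($B{\left(Q \right)} = \left(-3 + Q\right) 2 Q = 2 Q \left(-3 + Q\right)$)
$E^{3}{\left(\left(-5\right)^{2},B{\left(-3 \right)} \right)} = \left(\left(-5\right)^{2} \cdot 2 \left(-3\right) \left(-3 - 3\right)\right)^{3} = \left(25 \cdot 2 \left(-3\right) \left(-6\right)\right)^{3} = \left(25 \cdot 36\right)^{3} = 900^{3} = 729000000$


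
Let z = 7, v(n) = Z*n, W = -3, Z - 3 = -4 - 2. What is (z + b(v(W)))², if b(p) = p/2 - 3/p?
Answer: 4489/36 ≈ 124.69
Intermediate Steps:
Z = -3 (Z = 3 + (-4 - 2) = 3 - 6 = -3)
v(n) = -3*n
b(p) = p/2 - 3/p (b(p) = p*(½) - 3/p = p/2 - 3/p)
(z + b(v(W)))² = (7 + ((-3*(-3))/2 - 3/((-3*(-3)))))² = (7 + ((½)*9 - 3/9))² = (7 + (9/2 - 3*⅑))² = (7 + (9/2 - ⅓))² = (7 + 25/6)² = (67/6)² = 4489/36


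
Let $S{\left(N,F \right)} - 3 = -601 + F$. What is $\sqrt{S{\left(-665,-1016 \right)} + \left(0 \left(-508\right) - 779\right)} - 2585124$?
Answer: $-2585124 + i \sqrt{2393} \approx -2.5851 \cdot 10^{6} + 48.918 i$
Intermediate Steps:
$S{\left(N,F \right)} = -598 + F$ ($S{\left(N,F \right)} = 3 + \left(-601 + F\right) = -598 + F$)
$\sqrt{S{\left(-665,-1016 \right)} + \left(0 \left(-508\right) - 779\right)} - 2585124 = \sqrt{\left(-598 - 1016\right) + \left(0 \left(-508\right) - 779\right)} - 2585124 = \sqrt{-1614 + \left(0 - 779\right)} - 2585124 = \sqrt{-1614 - 779} - 2585124 = \sqrt{-2393} - 2585124 = i \sqrt{2393} - 2585124 = -2585124 + i \sqrt{2393}$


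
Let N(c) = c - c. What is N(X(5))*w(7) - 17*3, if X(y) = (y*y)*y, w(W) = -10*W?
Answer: -51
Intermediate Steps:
X(y) = y³ (X(y) = y²*y = y³)
N(c) = 0
N(X(5))*w(7) - 17*3 = 0*(-10*7) - 17*3 = 0*(-70) - 51 = 0 - 51 = -51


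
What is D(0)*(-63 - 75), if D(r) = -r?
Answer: 0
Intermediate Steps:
D(0)*(-63 - 75) = (-1*0)*(-63 - 75) = 0*(-138) = 0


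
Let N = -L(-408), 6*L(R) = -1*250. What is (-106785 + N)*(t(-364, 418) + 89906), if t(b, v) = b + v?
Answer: -28807890800/3 ≈ -9.6026e+9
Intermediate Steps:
L(R) = -125/3 (L(R) = (-1*250)/6 = (⅙)*(-250) = -125/3)
N = 125/3 (N = -1*(-125/3) = 125/3 ≈ 41.667)
(-106785 + N)*(t(-364, 418) + 89906) = (-106785 + 125/3)*((-364 + 418) + 89906) = -320230*(54 + 89906)/3 = -320230/3*89960 = -28807890800/3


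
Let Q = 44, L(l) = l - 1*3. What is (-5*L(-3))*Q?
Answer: 1320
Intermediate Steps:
L(l) = -3 + l (L(l) = l - 3 = -3 + l)
(-5*L(-3))*Q = -5*(-3 - 3)*44 = -5*(-6)*44 = 30*44 = 1320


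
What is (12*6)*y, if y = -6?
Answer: -432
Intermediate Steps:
(12*6)*y = (12*6)*(-6) = 72*(-6) = -432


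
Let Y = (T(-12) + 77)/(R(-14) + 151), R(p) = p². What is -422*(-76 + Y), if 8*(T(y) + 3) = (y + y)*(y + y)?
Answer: 11067372/347 ≈ 31894.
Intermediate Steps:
T(y) = -3 + y²/2 (T(y) = -3 + ((y + y)*(y + y))/8 = -3 + ((2*y)*(2*y))/8 = -3 + (4*y²)/8 = -3 + y²/2)
Y = 146/347 (Y = ((-3 + (½)*(-12)²) + 77)/((-14)² + 151) = ((-3 + (½)*144) + 77)/(196 + 151) = ((-3 + 72) + 77)/347 = (69 + 77)*(1/347) = 146*(1/347) = 146/347 ≈ 0.42075)
-422*(-76 + Y) = -422*(-76 + 146/347) = -422*(-26226/347) = 11067372/347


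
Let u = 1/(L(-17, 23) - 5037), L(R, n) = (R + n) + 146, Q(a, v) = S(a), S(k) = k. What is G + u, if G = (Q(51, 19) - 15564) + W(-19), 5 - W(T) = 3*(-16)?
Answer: -75522101/4885 ≈ -15460.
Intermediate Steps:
W(T) = 53 (W(T) = 5 - 3*(-16) = 5 - 1*(-48) = 5 + 48 = 53)
Q(a, v) = a
G = -15460 (G = (51 - 15564) + 53 = -15513 + 53 = -15460)
L(R, n) = 146 + R + n
u = -1/4885 (u = 1/((146 - 17 + 23) - 5037) = 1/(152 - 5037) = 1/(-4885) = -1/4885 ≈ -0.00020471)
G + u = -15460 - 1/4885 = -75522101/4885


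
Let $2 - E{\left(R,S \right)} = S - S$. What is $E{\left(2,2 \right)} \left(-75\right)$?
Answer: $-150$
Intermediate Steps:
$E{\left(R,S \right)} = 2$ ($E{\left(R,S \right)} = 2 - \left(S - S\right) = 2 - 0 = 2 + 0 = 2$)
$E{\left(2,2 \right)} \left(-75\right) = 2 \left(-75\right) = -150$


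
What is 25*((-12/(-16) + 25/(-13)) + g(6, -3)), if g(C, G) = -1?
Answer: -2825/52 ≈ -54.327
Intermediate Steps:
25*((-12/(-16) + 25/(-13)) + g(6, -3)) = 25*((-12/(-16) + 25/(-13)) - 1) = 25*((-12*(-1/16) + 25*(-1/13)) - 1) = 25*((3/4 - 25/13) - 1) = 25*(-61/52 - 1) = 25*(-113/52) = -2825/52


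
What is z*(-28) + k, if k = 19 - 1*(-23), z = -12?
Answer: 378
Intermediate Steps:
k = 42 (k = 19 + 23 = 42)
z*(-28) + k = -12*(-28) + 42 = 336 + 42 = 378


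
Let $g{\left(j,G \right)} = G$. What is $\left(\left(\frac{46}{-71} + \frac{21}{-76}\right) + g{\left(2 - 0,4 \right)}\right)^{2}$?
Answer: $\frac{275460409}{29116816} \approx 9.4605$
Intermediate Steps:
$\left(\left(\frac{46}{-71} + \frac{21}{-76}\right) + g{\left(2 - 0,4 \right)}\right)^{2} = \left(\left(\frac{46}{-71} + \frac{21}{-76}\right) + 4\right)^{2} = \left(\left(46 \left(- \frac{1}{71}\right) + 21 \left(- \frac{1}{76}\right)\right) + 4\right)^{2} = \left(\left(- \frac{46}{71} - \frac{21}{76}\right) + 4\right)^{2} = \left(- \frac{4987}{5396} + 4\right)^{2} = \left(\frac{16597}{5396}\right)^{2} = \frac{275460409}{29116816}$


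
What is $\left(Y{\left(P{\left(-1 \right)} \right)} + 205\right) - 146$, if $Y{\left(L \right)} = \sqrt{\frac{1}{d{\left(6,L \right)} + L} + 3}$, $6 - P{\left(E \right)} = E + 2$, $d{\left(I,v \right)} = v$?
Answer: $59 + \frac{\sqrt{310}}{10} \approx 60.761$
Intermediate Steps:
$P{\left(E \right)} = 4 - E$ ($P{\left(E \right)} = 6 - \left(E + 2\right) = 6 - \left(2 + E\right) = 4 - E$)
$Y{\left(L \right)} = \sqrt{3 + \frac{1}{2 L}}$ ($Y{\left(L \right)} = \sqrt{\frac{1}{L + L} + 3} = \sqrt{\frac{1}{2 L} + 3} = \sqrt{3 + \frac{1}{2 L}}$)
$\left(Y{\left(P{\left(-1 \right)} \right)} + 205\right) - 146 = \left(\frac{\sqrt{12 + \frac{2}{4 - -1}}}{2} + 205\right) - 146 = \left(\frac{\sqrt{12 + \frac{2}{4 + 1}}}{2} + 205\right) - 146 = \left(\frac{\sqrt{12 + \frac{2}{5}}}{2} + 205\right) - 146 = \left(\frac{\sqrt{\frac{62}{5}}}{2} + 205\right) - 146 = \left(\frac{\frac{1}{5} \sqrt{310}}{2} + 205\right) - 146 = \left(\frac{\sqrt{310}}{10} + 205\right) - 146 = \left(205 + \frac{\sqrt{310}}{10}\right) - 146 = 59 + \frac{\sqrt{310}}{10}$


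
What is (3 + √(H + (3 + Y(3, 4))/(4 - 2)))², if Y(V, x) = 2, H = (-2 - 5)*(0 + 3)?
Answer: (6 + I*√74)²/4 ≈ -9.5 + 25.807*I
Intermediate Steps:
H = -21 (H = -7*3 = -21)
(3 + √(H + (3 + Y(3, 4))/(4 - 2)))² = (3 + √(-21 + (3 + 2)/(4 - 2)))² = (3 + √(-21 + 5/2))² = (3 + √(-37/2))² = (3 + I*√74/2)²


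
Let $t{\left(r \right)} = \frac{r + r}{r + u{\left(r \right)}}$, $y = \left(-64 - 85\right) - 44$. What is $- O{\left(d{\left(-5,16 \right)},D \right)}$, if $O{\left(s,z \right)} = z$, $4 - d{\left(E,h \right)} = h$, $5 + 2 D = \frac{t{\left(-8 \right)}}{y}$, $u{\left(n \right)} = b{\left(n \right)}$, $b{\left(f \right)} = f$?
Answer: $\frac{483}{193} \approx 2.5026$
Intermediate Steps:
$u{\left(n \right)} = n$
$y = -193$ ($y = -149 - 44 = -193$)
$t{\left(r \right)} = 1$ ($t{\left(r \right)} = \frac{r + r}{r + r} = \frac{2 r}{2 r} = 2 r \frac{1}{2 r} = 1$)
$D = - \frac{483}{193}$ ($D = - \frac{5}{2} + \frac{1 \frac{1}{-193}}{2} = - \frac{5}{2} + \frac{1 \left(- \frac{1}{193}\right)}{2} = - \frac{5}{2} + \frac{1}{2} \left(- \frac{1}{193}\right) = - \frac{5}{2} - \frac{1}{386} = - \frac{483}{193} \approx -2.5026$)
$d{\left(E,h \right)} = 4 - h$
$- O{\left(d{\left(-5,16 \right)},D \right)} = \left(-1\right) \left(- \frac{483}{193}\right) = \frac{483}{193}$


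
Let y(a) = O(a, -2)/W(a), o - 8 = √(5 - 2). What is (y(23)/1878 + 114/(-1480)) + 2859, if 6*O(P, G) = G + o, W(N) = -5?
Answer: 1986551143/694860 - √3/56340 ≈ 2858.9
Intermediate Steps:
o = 8 + √3 (o = 8 + √(5 - 2) = 8 + √3 ≈ 9.7321)
O(P, G) = 4/3 + G/6 + √3/6 (O(P, G) = (G + (8 + √3))/6 = (8 + G + √3)/6 = 4/3 + G/6 + √3/6)
y(a) = -⅕ - √3/30 (y(a) = (4/3 + (⅙)*(-2) + √3/6)/(-5) = (4/3 - ⅓ + √3/6)*(-⅕) = (1 + √3/6)*(-⅕) = -⅕ - √3/30)
(y(23)/1878 + 114/(-1480)) + 2859 = ((-⅕ - √3/30)/1878 + 114/(-1480)) + 2859 = ((-⅕ - √3/30)*(1/1878) + 114*(-1/1480)) + 2859 = ((-1/9390 - √3/56340) - 57/740) + 2859 = (-53597/694860 - √3/56340) + 2859 = 1986551143/694860 - √3/56340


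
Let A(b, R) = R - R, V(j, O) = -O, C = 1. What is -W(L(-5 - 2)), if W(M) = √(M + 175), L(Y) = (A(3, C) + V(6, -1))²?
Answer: -4*√11 ≈ -13.266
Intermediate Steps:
A(b, R) = 0
L(Y) = 1 (L(Y) = (0 - 1*(-1))² = (0 + 1)² = 1² = 1)
W(M) = √(175 + M)
-W(L(-5 - 2)) = -√(175 + 1) = -√176 = -4*√11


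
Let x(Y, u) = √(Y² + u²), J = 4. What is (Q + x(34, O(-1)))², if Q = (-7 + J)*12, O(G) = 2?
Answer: 2456 - 144*√290 ≈ 3.7684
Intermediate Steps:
Q = -36 (Q = (-7 + 4)*12 = -3*12 = -36)
(Q + x(34, O(-1)))² = (-36 + √(34² + 2²))² = (-36 + √(1156 + 4))² = (-36 + √1160)² = (-36 + 2*√290)²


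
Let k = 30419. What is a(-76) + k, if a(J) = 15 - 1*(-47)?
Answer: 30481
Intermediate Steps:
a(J) = 62 (a(J) = 15 + 47 = 62)
a(-76) + k = 62 + 30419 = 30481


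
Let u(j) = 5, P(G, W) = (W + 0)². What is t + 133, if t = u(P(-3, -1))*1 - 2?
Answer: 136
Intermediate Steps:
P(G, W) = W²
t = 3 (t = 5*1 - 2 = 5 - 2 = 3)
t + 133 = 3 + 133 = 136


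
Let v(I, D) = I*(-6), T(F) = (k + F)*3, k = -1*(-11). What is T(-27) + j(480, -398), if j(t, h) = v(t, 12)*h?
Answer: 1146192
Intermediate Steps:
k = 11
T(F) = 33 + 3*F (T(F) = (11 + F)*3 = 33 + 3*F)
v(I, D) = -6*I
j(t, h) = -6*h*t (j(t, h) = (-6*t)*h = -6*h*t)
T(-27) + j(480, -398) = (33 + 3*(-27)) - 6*(-398)*480 = (33 - 81) + 1146240 = -48 + 1146240 = 1146192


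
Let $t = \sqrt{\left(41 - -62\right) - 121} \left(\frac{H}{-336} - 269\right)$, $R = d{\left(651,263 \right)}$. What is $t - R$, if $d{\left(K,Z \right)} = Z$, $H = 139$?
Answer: $-263 - \frac{90523 i \sqrt{2}}{112} \approx -263.0 - 1143.0 i$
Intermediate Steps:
$R = 263$
$t = - \frac{90523 i \sqrt{2}}{112}$ ($t = \sqrt{\left(41 - -62\right) - 121} \left(\frac{139}{-336} - 269\right) = \sqrt{\left(41 + 62\right) - 121} \left(139 \left(- \frac{1}{336}\right) - 269\right) = \sqrt{103 - 121} \left(- \frac{139}{336} - 269\right) = \sqrt{-18} \left(- \frac{90523}{336}\right) = 3 i \sqrt{2} \left(- \frac{90523}{336}\right) = - \frac{90523 i \sqrt{2}}{112} \approx - 1143.0 i$)
$t - R = - \frac{90523 i \sqrt{2}}{112} - 263 = -263 - \frac{90523 i \sqrt{2}}{112}$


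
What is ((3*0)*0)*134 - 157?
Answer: -157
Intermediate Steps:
((3*0)*0)*134 - 157 = (0*0)*134 - 157 = 0*134 - 157 = 0 - 157 = -157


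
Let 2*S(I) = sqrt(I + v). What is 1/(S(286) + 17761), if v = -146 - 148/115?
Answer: 2042515/36277104927 - 2*sqrt(114655)/36277104927 ≈ 5.6284e-5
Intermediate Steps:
v = -16938/115 (v = -146 - 148*1/115 = -146 - 148/115 = -16938/115 ≈ -147.29)
S(I) = sqrt(-16938/115 + I)/2 (S(I) = sqrt(I - 16938/115)/2 = sqrt(-16938/115 + I)/2)
1/(S(286) + 17761) = 1/(sqrt(-1947870 + 13225*286)/230 + 17761) = 1/(sqrt(-1947870 + 3782350)/230 + 17761) = 1/(sqrt(1834480)/230 + 17761) = 1/((4*sqrt(114655))/230 + 17761) = 1/(2*sqrt(114655)/115 + 17761) = 1/(17761 + 2*sqrt(114655)/115)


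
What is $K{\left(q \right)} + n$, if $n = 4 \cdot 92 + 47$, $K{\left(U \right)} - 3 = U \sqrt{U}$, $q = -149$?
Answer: $418 - 149 i \sqrt{149} \approx 418.0 - 1818.8 i$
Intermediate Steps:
$K{\left(U \right)} = 3 + U^{\frac{3}{2}}$ ($K{\left(U \right)} = 3 + U \sqrt{U} = 3 + U^{\frac{3}{2}}$)
$n = 415$ ($n = 368 + 47 = 415$)
$K{\left(q \right)} + n = \left(3 + \left(-149\right)^{\frac{3}{2}}\right) + 415 = \left(3 - 149 i \sqrt{149}\right) + 415 = 418 - 149 i \sqrt{149}$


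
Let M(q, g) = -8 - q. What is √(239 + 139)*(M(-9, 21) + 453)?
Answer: 1362*√42 ≈ 8826.8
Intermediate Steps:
√(239 + 139)*(M(-9, 21) + 453) = √(239 + 139)*((-8 - 1*(-9)) + 453) = √378*((-8 + 9) + 453) = (3*√42)*(1 + 453) = (3*√42)*454 = 1362*√42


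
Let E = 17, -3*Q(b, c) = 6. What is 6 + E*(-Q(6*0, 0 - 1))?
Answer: 40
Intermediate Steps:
Q(b, c) = -2 (Q(b, c) = -⅓*6 = -2)
6 + E*(-Q(6*0, 0 - 1)) = 6 + 17*(-1*(-2)) = 6 + 17*2 = 6 + 34 = 40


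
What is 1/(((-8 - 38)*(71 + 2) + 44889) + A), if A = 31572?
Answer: 1/73103 ≈ 1.3679e-5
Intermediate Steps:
1/(((-8 - 38)*(71 + 2) + 44889) + A) = 1/(((-8 - 38)*(71 + 2) + 44889) + 31572) = 1/((-46*73 + 44889) + 31572) = 1/((-3358 + 44889) + 31572) = 1/(41531 + 31572) = 1/73103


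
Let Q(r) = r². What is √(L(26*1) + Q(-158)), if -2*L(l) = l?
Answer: √24951 ≈ 157.96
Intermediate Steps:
L(l) = -l/2
√(L(26*1) + Q(-158)) = √(-13 + (-158)²) = √(-½*26 + 24964) = √(-13 + 24964) = √24951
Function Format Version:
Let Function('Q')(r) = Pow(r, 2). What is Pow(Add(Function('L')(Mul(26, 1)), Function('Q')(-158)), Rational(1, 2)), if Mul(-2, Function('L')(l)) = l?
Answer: Pow(24951, Rational(1, 2)) ≈ 157.96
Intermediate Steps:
Function('L')(l) = Mul(Rational(-1, 2), l)
Pow(Add(Function('L')(Mul(26, 1)), Function('Q')(-158)), Rational(1, 2)) = Pow(Add(Mul(Rational(-1, 2), Mul(26, 1)), Pow(-158, 2)), Rational(1, 2)) = Pow(Add(Mul(Rational(-1, 2), 26), 24964), Rational(1, 2)) = Pow(Add(-13, 24964), Rational(1, 2)) = Pow(24951, Rational(1, 2))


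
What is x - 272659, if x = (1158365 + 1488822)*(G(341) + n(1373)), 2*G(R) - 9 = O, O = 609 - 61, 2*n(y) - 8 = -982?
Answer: -1104422297/2 ≈ -5.5221e+8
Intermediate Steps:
n(y) = -487 (n(y) = 4 + (½)*(-982) = 4 - 491 = -487)
O = 548
G(R) = 557/2 (G(R) = 9/2 + (½)*548 = 9/2 + 274 = 557/2)
x = -1103876979/2 (x = (1158365 + 1488822)*(557/2 - 487) = 2647187*(-417/2) = -1103876979/2 ≈ -5.5194e+8)
x - 272659 = -1103876979/2 - 272659 = -1104422297/2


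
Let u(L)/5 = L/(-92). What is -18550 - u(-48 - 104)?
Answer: -426840/23 ≈ -18558.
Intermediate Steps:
u(L) = -5*L/92 (u(L) = 5*(L/(-92)) = 5*(L*(-1/92)) = 5*(-L/92) = -5*L/92)
-18550 - u(-48 - 104) = -18550 - (-5)*(-48 - 104)/92 = -18550 - (-5)*(-152)/92 = -18550 - 1*190/23 = -18550 - 190/23 = -426840/23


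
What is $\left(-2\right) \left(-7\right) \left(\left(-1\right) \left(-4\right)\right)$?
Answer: $56$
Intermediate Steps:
$\left(-2\right) \left(-7\right) \left(\left(-1\right) \left(-4\right)\right) = 14 \cdot 4 = 56$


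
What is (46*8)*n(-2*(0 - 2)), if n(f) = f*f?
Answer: 5888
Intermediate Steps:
n(f) = f**2
(46*8)*n(-2*(0 - 2)) = (46*8)*(-2*(0 - 2))**2 = 368*(-2*(-2))**2 = 368*4**2 = 368*16 = 5888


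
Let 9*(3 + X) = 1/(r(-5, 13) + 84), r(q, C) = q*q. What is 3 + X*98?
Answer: -285373/981 ≈ -290.90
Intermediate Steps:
r(q, C) = q**2
X = -2942/981 (X = -3 + 1/(9*((-5)**2 + 84)) = -3 + 1/(9*(25 + 84)) = -3 + (1/9)/109 = -3 + (1/9)*(1/109) = -3 + 1/981 = -2942/981 ≈ -2.9990)
3 + X*98 = 3 - 2942/981*98 = 3 - 288316/981 = -285373/981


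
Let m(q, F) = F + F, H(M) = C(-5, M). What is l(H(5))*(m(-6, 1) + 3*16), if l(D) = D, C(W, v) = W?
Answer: -250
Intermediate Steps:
H(M) = -5
m(q, F) = 2*F
l(H(5))*(m(-6, 1) + 3*16) = -5*(2*1 + 3*16) = -5*(2 + 48) = -5*50 = -250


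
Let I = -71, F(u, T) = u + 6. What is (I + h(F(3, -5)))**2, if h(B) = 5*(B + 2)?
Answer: 256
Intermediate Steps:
F(u, T) = 6 + u
h(B) = 10 + 5*B (h(B) = 5*(2 + B) = 10 + 5*B)
(I + h(F(3, -5)))**2 = (-71 + (10 + 5*(6 + 3)))**2 = (-71 + (10 + 5*9))**2 = (-71 + (10 + 45))**2 = (-71 + 55)**2 = (-16)**2 = 256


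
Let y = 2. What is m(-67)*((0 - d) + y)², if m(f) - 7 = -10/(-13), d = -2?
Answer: 1616/13 ≈ 124.31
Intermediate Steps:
m(f) = 101/13 (m(f) = 7 - 10/(-13) = 7 - 10*(-1/13) = 7 + 10/13 = 101/13)
m(-67)*((0 - d) + y)² = 101*((0 - 1*(-2)) + 2)²/13 = 101*((0 + 2) + 2)²/13 = 101*(2 + 2)²/13 = (101/13)*4² = (101/13)*16 = 1616/13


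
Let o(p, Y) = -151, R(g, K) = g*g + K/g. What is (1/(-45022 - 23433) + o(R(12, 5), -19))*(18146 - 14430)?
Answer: -38411199496/68455 ≈ -5.6112e+5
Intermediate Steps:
R(g, K) = g**2 + K/g
(1/(-45022 - 23433) + o(R(12, 5), -19))*(18146 - 14430) = (1/(-45022 - 23433) - 151)*(18146 - 14430) = (1/(-68455) - 151)*3716 = (-1/68455 - 151)*3716 = -10336706/68455*3716 = -38411199496/68455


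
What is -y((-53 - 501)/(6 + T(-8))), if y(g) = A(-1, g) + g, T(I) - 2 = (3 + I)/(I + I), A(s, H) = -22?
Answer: 11790/133 ≈ 88.647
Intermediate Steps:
T(I) = 2 + (3 + I)/(2*I) (T(I) = 2 + (3 + I)/(I + I) = 2 + (3 + I)/((2*I)) = 2 + (3 + I)*(1/(2*I)) = 2 + (3 + I)/(2*I))
y(g) = -22 + g
-y((-53 - 501)/(6 + T(-8))) = -(-22 + (-53 - 501)/(6 + (1/2)*(3 + 5*(-8))/(-8))) = -(-22 - 554/(6 + (1/2)*(-1/8)*(3 - 40))) = -(-22 - 554/(6 + (1/2)*(-1/8)*(-37))) = -(-22 - 554/(6 + 37/16)) = -(-22 - 554/133/16) = -(-22 - 554*16/133) = -(-22 - 8864/133) = -1*(-11790/133) = 11790/133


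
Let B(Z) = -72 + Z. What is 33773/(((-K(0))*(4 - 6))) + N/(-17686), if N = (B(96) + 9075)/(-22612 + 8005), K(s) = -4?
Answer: -161572158351/38272504 ≈ -4221.6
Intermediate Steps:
N = -337/541 (N = ((-72 + 96) + 9075)/(-22612 + 8005) = (24 + 9075)/(-14607) = 9099*(-1/14607) = -337/541 ≈ -0.62292)
33773/(((-K(0))*(4 - 6))) + N/(-17686) = 33773/(((-1*(-4))*(4 - 6))) - 337/541/(-17686) = 33773/((4*(-2))) - 337/541*(-1/17686) = 33773/(-8) + 337/9568126 = 33773*(-⅛) + 337/9568126 = -33773/8 + 337/9568126 = -161572158351/38272504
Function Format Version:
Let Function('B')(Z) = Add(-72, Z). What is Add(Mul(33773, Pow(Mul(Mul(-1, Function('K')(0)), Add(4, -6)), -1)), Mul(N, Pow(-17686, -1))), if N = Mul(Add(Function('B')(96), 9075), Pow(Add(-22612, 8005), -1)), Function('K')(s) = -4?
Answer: Rational(-161572158351, 38272504) ≈ -4221.6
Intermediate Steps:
N = Rational(-337, 541) (N = Mul(Add(Add(-72, 96), 9075), Pow(Add(-22612, 8005), -1)) = Mul(Add(24, 9075), Pow(-14607, -1)) = Mul(9099, Rational(-1, 14607)) = Rational(-337, 541) ≈ -0.62292)
Add(Mul(33773, Pow(Mul(Mul(-1, Function('K')(0)), Add(4, -6)), -1)), Mul(N, Pow(-17686, -1))) = Add(Mul(33773, Pow(Mul(Mul(-1, -4), Add(4, -6)), -1)), Mul(Rational(-337, 541), Pow(-17686, -1))) = Add(Mul(33773, Pow(Mul(4, -2), -1)), Mul(Rational(-337, 541), Rational(-1, 17686))) = Add(Mul(33773, Pow(-8, -1)), Rational(337, 9568126)) = Add(Mul(33773, Rational(-1, 8)), Rational(337, 9568126)) = Add(Rational(-33773, 8), Rational(337, 9568126)) = Rational(-161572158351, 38272504)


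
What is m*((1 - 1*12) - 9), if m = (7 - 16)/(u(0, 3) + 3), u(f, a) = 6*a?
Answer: 60/7 ≈ 8.5714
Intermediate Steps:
m = -3/7 (m = (7 - 16)/(6*3 + 3) = -9/(18 + 3) = -9/21 = -9*1/21 = -3/7 ≈ -0.42857)
m*((1 - 1*12) - 9) = -3*((1 - 1*12) - 9)/7 = -3*((1 - 12) - 9)/7 = -3*(-11 - 9)/7 = -3/7*(-20) = 60/7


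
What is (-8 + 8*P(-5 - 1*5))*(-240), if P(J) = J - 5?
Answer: 30720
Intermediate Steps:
P(J) = -5 + J
(-8 + 8*P(-5 - 1*5))*(-240) = (-8 + 8*(-5 + (-5 - 1*5)))*(-240) = (-8 + 8*(-5 + (-5 - 5)))*(-240) = (-8 + 8*(-5 - 10))*(-240) = (-8 + 8*(-15))*(-240) = (-8 - 120)*(-240) = -128*(-240) = 30720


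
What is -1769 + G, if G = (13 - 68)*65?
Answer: -5344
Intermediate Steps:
G = -3575 (G = -55*65 = -3575)
-1769 + G = -1769 - 3575 = -5344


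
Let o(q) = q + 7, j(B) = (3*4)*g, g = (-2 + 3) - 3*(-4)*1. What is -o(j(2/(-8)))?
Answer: -163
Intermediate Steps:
g = 13 (g = 1 + 12*1 = 1 + 12 = 13)
j(B) = 156 (j(B) = (3*4)*13 = 12*13 = 156)
o(q) = 7 + q
-o(j(2/(-8))) = -(7 + 156) = -1*163 = -163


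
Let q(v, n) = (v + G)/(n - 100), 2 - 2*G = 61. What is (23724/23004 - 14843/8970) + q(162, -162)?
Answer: -565236863/500579820 ≈ -1.1292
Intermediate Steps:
G = -59/2 (G = 1 - ½*61 = 1 - 61/2 = -59/2 ≈ -29.500)
q(v, n) = (-59/2 + v)/(-100 + n) (q(v, n) = (v - 59/2)/(n - 100) = (-59/2 + v)/(-100 + n))
(23724/23004 - 14843/8970) + q(162, -162) = (23724/23004 - 14843/8970) + (-59/2 + 162)/(-100 - 162) = (23724*(1/23004) - 14843*1/8970) + (265/2)/(-262) = (659/639 - 14843/8970) - 1/262*265/2 = -1191149/1910610 - 265/524 = -565236863/500579820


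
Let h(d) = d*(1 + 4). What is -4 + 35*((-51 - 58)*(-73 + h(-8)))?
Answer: 431091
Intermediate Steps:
h(d) = 5*d (h(d) = d*5 = 5*d)
-4 + 35*((-51 - 58)*(-73 + h(-8))) = -4 + 35*((-51 - 58)*(-73 + 5*(-8))) = -4 + 35*(-109*(-73 - 40)) = -4 + 35*(-109*(-113)) = -4 + 35*12317 = -4 + 431095 = 431091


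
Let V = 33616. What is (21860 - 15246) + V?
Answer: 40230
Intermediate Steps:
(21860 - 15246) + V = (21860 - 15246) + 33616 = 6614 + 33616 = 40230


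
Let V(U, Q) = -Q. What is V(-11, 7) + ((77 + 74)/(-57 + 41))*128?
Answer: -1215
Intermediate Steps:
V(-11, 7) + ((77 + 74)/(-57 + 41))*128 = -1*7 + ((77 + 74)/(-57 + 41))*128 = -7 + (151/(-16))*128 = -7 + (151*(-1/16))*128 = -7 - 151/16*128 = -7 - 1208 = -1215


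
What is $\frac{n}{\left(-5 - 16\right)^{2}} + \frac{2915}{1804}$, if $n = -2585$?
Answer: $- \frac{307075}{72324} \approx -4.2458$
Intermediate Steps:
$\frac{n}{\left(-5 - 16\right)^{2}} + \frac{2915}{1804} = - \frac{2585}{\left(-5 - 16\right)^{2}} + \frac{2915}{1804} = - \frac{2585}{\left(-21\right)^{2}} + 2915 \cdot \frac{1}{1804} = - \frac{2585}{441} + \frac{265}{164} = - \frac{307075}{72324}$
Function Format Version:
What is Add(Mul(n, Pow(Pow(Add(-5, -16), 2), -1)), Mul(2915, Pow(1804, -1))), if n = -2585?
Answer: Rational(-307075, 72324) ≈ -4.2458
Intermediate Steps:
Add(Mul(n, Pow(Pow(Add(-5, -16), 2), -1)), Mul(2915, Pow(1804, -1))) = Add(Mul(-2585, Pow(Pow(Add(-5, -16), 2), -1)), Mul(2915, Pow(1804, -1))) = Add(Mul(-2585, Pow(Pow(-21, 2), -1)), Mul(2915, Rational(1, 1804))) = Add(Mul(-2585, Pow(441, -1)), Rational(265, 164)) = Add(Mul(-2585, Rational(1, 441)), Rational(265, 164)) = Add(Rational(-2585, 441), Rational(265, 164)) = Rational(-307075, 72324)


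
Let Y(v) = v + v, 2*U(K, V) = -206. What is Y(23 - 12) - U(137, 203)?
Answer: 125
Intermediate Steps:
U(K, V) = -103 (U(K, V) = (½)*(-206) = -103)
Y(v) = 2*v
Y(23 - 12) - U(137, 203) = 2*(23 - 12) - 1*(-103) = 2*11 + 103 = 22 + 103 = 125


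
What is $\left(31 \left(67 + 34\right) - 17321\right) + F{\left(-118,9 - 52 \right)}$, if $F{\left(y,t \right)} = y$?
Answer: $-14308$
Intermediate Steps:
$\left(31 \left(67 + 34\right) - 17321\right) + F{\left(-118,9 - 52 \right)} = \left(31 \left(67 + 34\right) - 17321\right) - 118 = \left(31 \cdot 101 - 17321\right) - 118 = \left(3131 - 17321\right) - 118 = -14190 - 118 = -14308$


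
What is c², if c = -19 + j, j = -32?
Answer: 2601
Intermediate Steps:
c = -51 (c = -19 - 32 = -51)
c² = (-51)² = 2601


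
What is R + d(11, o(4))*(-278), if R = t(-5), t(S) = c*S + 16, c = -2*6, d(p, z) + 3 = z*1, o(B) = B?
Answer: -202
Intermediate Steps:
d(p, z) = -3 + z (d(p, z) = -3 + z*1 = -3 + z)
c = -12
t(S) = 16 - 12*S (t(S) = -12*S + 16 = 16 - 12*S)
R = 76 (R = 16 - 12*(-5) = 16 + 60 = 76)
R + d(11, o(4))*(-278) = 76 + (-3 + 4)*(-278) = 76 + 1*(-278) = 76 - 278 = -202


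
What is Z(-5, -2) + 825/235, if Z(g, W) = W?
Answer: 71/47 ≈ 1.5106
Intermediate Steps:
Z(-5, -2) + 825/235 = -2 + 825/235 = -2 + 825*(1/235) = -2 + 165/47 = 71/47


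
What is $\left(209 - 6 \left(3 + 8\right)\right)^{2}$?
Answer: $20449$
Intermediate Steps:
$\left(209 - 6 \left(3 + 8\right)\right)^{2} = \left(209 - 66\right)^{2} = 143^{2} = 20449$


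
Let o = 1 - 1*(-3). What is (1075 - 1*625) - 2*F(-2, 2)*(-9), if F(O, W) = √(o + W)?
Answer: 450 + 18*√6 ≈ 494.09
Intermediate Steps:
o = 4 (o = 1 + 3 = 4)
F(O, W) = √(4 + W)
(1075 - 1*625) - 2*F(-2, 2)*(-9) = (1075 - 1*625) - 2*√(4 + 2)*(-9) = (1075 - 625) - 2*√6*(-9) = 450 - (-18)*√6 = 450 + 18*√6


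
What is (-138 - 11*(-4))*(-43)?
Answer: 4042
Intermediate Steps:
(-138 - 11*(-4))*(-43) = (-138 + 44)*(-43) = -94*(-43) = 4042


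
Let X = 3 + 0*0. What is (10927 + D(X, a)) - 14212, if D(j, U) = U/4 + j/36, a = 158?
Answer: -38945/12 ≈ -3245.4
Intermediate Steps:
X = 3 (X = 3 + 0 = 3)
D(j, U) = U/4 + j/36 (D(j, U) = U*(1/4) + j*(1/36) = U/4 + j/36)
(10927 + D(X, a)) - 14212 = (10927 + ((1/4)*158 + (1/36)*3)) - 14212 = (10927 + (79/2 + 1/12)) - 14212 = (10927 + 475/12) - 14212 = 131599/12 - 14212 = -38945/12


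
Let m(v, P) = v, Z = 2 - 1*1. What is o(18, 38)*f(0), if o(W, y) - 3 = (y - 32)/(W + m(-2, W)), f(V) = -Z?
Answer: -27/8 ≈ -3.3750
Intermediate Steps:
Z = 1 (Z = 2 - 1 = 1)
f(V) = -1 (f(V) = -1*1 = -1)
o(W, y) = 3 + (-32 + y)/(-2 + W) (o(W, y) = 3 + (y - 32)/(W - 2) = 3 + (-32 + y)/(-2 + W))
o(18, 38)*f(0) = ((-38 + 38 + 3*18)/(-2 + 18))*(-1) = ((-38 + 38 + 54)/16)*(-1) = ((1/16)*54)*(-1) = (27/8)*(-1) = -27/8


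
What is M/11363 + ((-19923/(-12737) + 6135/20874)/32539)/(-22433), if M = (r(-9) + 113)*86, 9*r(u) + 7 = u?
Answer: 506270909893858621949/601431211796121355194 ≈ 0.84178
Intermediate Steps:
r(u) = -7/9 + u/9
M = 86086/9 (M = ((-7/9 + (1/9)*(-9)) + 113)*86 = ((-7/9 - 1) + 113)*86 = (-16/9 + 113)*86 = (1001/9)*86 = 86086/9 ≈ 9565.1)
M/11363 + ((-19923/(-12737) + 6135/20874)/32539)/(-22433) = (86086/9)/11363 + ((-19923/(-12737) + 6135/20874)/32539)/(-22433) = (86086/9)*(1/11363) + ((-19923*(-1/12737) + 6135*(1/20874))*(1/32539))*(-1/22433) = 7826/9297 + ((19923/12737 + 2045/6958)*(1/32539))*(-1/22433) = 7826/9297 + ((164671399/88624046)*(1/32539))*(-1/22433) = 7826/9297 + (164671399/2883737832794)*(-1/22433) = 7826/9297 - 164671399/64690890803067802 = 506270909893858621949/601431211796121355194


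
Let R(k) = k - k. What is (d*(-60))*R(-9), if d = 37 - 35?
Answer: 0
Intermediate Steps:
R(k) = 0
d = 2
(d*(-60))*R(-9) = (2*(-60))*0 = -120*0 = 0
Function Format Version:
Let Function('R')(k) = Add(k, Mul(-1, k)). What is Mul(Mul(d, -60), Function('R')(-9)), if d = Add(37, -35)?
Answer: 0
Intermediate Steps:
Function('R')(k) = 0
d = 2
Mul(Mul(d, -60), Function('R')(-9)) = Mul(Mul(2, -60), 0) = Mul(-120, 0) = 0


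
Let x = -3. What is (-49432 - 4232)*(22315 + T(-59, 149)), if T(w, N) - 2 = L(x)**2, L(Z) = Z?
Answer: -1198102464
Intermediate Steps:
T(w, N) = 11 (T(w, N) = 2 + (-3)**2 = 2 + 9 = 11)
(-49432 - 4232)*(22315 + T(-59, 149)) = (-49432 - 4232)*(22315 + 11) = -53664*22326 = -1198102464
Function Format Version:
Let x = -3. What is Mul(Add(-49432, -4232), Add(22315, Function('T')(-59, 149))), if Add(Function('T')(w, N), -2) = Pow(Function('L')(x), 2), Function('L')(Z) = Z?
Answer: -1198102464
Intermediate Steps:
Function('T')(w, N) = 11 (Function('T')(w, N) = Add(2, Pow(-3, 2)) = Add(2, 9) = 11)
Mul(Add(-49432, -4232), Add(22315, Function('T')(-59, 149))) = Mul(Add(-49432, -4232), Add(22315, 11)) = Mul(-53664, 22326) = -1198102464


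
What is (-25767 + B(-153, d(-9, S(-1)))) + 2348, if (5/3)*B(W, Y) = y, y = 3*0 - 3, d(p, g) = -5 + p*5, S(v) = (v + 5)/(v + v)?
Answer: -117104/5 ≈ -23421.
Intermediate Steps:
S(v) = (5 + v)/(2*v) (S(v) = (5 + v)/((2*v)) = (5 + v)*(1/(2*v)) = (5 + v)/(2*v))
d(p, g) = -5 + 5*p
y = -3 (y = 0 - 3 = -3)
B(W, Y) = -9/5 (B(W, Y) = (⅗)*(-3) = -9/5)
(-25767 + B(-153, d(-9, S(-1)))) + 2348 = (-25767 - 9/5) + 2348 = -128844/5 + 2348 = -117104/5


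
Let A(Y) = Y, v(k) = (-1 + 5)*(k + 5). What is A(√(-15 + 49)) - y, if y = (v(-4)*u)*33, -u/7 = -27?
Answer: -24948 + √34 ≈ -24942.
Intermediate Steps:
u = 189 (u = -7*(-27) = 189)
v(k) = 20 + 4*k (v(k) = 4*(5 + k) = 20 + 4*k)
y = 24948 (y = ((20 + 4*(-4))*189)*33 = ((20 - 16)*189)*33 = (4*189)*33 = 756*33 = 24948)
A(√(-15 + 49)) - y = √(-15 + 49) - 1*24948 = √34 - 24948 = -24948 + √34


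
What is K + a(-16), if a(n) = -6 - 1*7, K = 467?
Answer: 454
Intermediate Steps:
a(n) = -13 (a(n) = -6 - 7 = -13)
K + a(-16) = 467 - 13 = 454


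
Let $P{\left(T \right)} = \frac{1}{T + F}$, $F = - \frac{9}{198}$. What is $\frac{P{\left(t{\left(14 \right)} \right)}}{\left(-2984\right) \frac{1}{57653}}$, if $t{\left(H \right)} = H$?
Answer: $- \frac{634183}{458044} \approx -1.3845$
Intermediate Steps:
$F = - \frac{1}{22}$ ($F = \left(-9\right) \frac{1}{198} = - \frac{1}{22} \approx -0.045455$)
$P{\left(T \right)} = \frac{1}{- \frac{1}{22} + T}$ ($P{\left(T \right)} = \frac{1}{T - \frac{1}{22}} = \frac{1}{- \frac{1}{22} + T}$)
$\frac{P{\left(t{\left(14 \right)} \right)}}{\left(-2984\right) \frac{1}{57653}} = \frac{22 \frac{1}{-1 + 22 \cdot 14}}{\left(-2984\right) \frac{1}{57653}} = \frac{22 \frac{1}{-1 + 308}}{\left(-2984\right) \frac{1}{57653}} = \frac{22 \cdot \frac{1}{307}}{- \frac{2984}{57653}} = 22 \cdot \frac{1}{307} \left(- \frac{57653}{2984}\right) = \frac{22}{307} \left(- \frac{57653}{2984}\right) = - \frac{634183}{458044}$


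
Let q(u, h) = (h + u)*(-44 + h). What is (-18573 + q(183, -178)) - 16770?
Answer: -36453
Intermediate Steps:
q(u, h) = (-44 + h)*(h + u)
(-18573 + q(183, -178)) - 16770 = (-18573 + ((-178)**2 - 44*(-178) - 44*183 - 178*183)) - 16770 = (-18573 + (31684 + 7832 - 8052 - 32574)) - 16770 = (-18573 - 1110) - 16770 = -19683 - 16770 = -36453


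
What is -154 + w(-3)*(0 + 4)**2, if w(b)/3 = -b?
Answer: -10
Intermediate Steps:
w(b) = -3*b (w(b) = 3*(-b) = -3*b)
-154 + w(-3)*(0 + 4)**2 = -154 + (-3*(-3))*(0 + 4)**2 = -154 + 9*4**2 = -154 + 9*16 = -154 + 144 = -10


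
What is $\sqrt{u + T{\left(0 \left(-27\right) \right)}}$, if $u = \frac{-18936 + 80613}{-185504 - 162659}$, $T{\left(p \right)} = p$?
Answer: $\frac{3 i \sqrt{2385961039}}{348163} \approx 0.42089 i$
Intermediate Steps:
$u = - \frac{61677}{348163}$ ($u = \frac{61677}{-348163} = 61677 \left(- \frac{1}{348163}\right) = - \frac{61677}{348163} \approx -0.17715$)
$\sqrt{u + T{\left(0 \left(-27\right) \right)}} = \sqrt{- \frac{61677}{348163} + 0 \left(-27\right)} = \sqrt{- \frac{61677}{348163} + 0} = \sqrt{- \frac{61677}{348163}} = \frac{3 i \sqrt{2385961039}}{348163}$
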